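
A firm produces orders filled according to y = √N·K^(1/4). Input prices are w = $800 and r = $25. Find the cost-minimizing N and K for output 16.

Cost minimization requires the marginal rate of technical substitution to equal the input-price ratio: MP_N/MP_K = w/r.
Here MP_N/MP_K = (1/2)·(K/N)/(1/4) = 2·(K/N). Setting this equal to 800/25 = 32 gives K = 16N.
Substituting into y = 16: N^(1/2)·(16N)^(1/4) = 16.
Solving, N = 16 and K = 256.

N* = 16, K* = 256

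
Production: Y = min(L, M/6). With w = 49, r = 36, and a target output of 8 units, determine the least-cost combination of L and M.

L* = 8, M* = 48

With a fixed-proportions technology, the cost-minimizing bundle uses no slack in either input: L = M/6 = Y.
So L = 8 and M = 6·8 = 48.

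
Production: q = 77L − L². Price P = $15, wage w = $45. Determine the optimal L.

L* = 37

The marginal product of L is MP_L = 77 − 2L.
A price-taking firm hires until the value of the marginal product equals the wage: P·MP_L = w, so 15·(77 − 2L) = 45.
Then 77 − 2L = 3, giving L = 37.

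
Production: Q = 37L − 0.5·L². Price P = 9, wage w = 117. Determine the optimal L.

The marginal product of L is MP_L = 37 − L.
A price-taking firm hires until the value of the marginal product equals the wage: P·MP_L = w, so 9·(37 − L) = 117.
Then 37 − L = 13, giving L = 24.

L* = 24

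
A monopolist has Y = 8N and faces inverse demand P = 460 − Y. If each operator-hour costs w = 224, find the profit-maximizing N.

N* = 27

Marginal revenue from the inverse demand is MR = 460 − 2Y.
The marginal product is MP_N = 8.
A monopolist hires until marginal revenue product equals the wage: MR·MP_N = w.
(460 − 16N)·8 = 224, so N = 27.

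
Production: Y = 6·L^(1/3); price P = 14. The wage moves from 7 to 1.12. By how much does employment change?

ΔL = 117

From P·MP_L = w with MP_L = 2·L^(-2/3), the labor demand is L(w) = (28/w)^(3/2).
At w = 7: L = 8. At w = 1.12: L = 125.
ΔL = 125 − 8 = 117.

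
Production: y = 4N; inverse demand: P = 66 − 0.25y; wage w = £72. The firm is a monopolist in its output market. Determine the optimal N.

N* = 24

Marginal revenue from the inverse demand is MR = 66 − 0.5y.
The marginal product is MP_N = 4.
A monopolist hires until marginal revenue product equals the wage: MR·MP_N = w.
(66 − 2N)·4 = 72, so N = 24.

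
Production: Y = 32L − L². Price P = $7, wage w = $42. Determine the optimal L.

L* = 13

The marginal product of L is MP_L = 32 − 2L.
A price-taking firm hires until the value of the marginal product equals the wage: P·MP_L = w, so 7·(32 − 2L) = 42.
Then 32 − 2L = 6, giving L = 13.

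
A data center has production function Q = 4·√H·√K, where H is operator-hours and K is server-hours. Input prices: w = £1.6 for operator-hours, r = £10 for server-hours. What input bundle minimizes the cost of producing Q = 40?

Cost minimization requires the marginal rate of technical substitution to equal the input-price ratio: MP_H/MP_K = w/r.
Here MP_H/MP_K = (1/2)·(K/H)/(1/2) = (K/H). Setting this equal to 1.6/10 = 0.16 gives K = 0.16H.
Substituting into Q = 40: 4·H^(1/2)·(0.16H)^(1/2) = 40.
Solving, H = 25 and K = 4.

H* = 25, K* = 4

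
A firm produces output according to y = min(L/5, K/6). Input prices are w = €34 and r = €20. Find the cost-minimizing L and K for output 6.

With a fixed-proportions technology, the cost-minimizing bundle uses no slack in either input: L/5 = K/6 = y.
So L = 5·6 = 30 and K = 6·6 = 36.

L* = 30, K* = 36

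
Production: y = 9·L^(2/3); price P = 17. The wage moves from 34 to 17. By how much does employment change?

From P·MP_L = w with MP_L = 6·L^(-1/3), the labor demand is L(w) = (102/w)^(3).
At w = 34: L = 27. At w = 17: L = 216.
ΔL = 216 − 27 = 189.

ΔL = 189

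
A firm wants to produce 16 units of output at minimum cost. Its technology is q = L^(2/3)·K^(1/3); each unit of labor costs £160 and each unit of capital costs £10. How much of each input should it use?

Cost minimization requires the marginal rate of technical substitution to equal the input-price ratio: MP_L/MP_K = w/r.
Here MP_L/MP_K = (2/3)·(K/L)/(1/3) = 2·(K/L). Setting this equal to 160/10 = 16 gives K = 8L.
Substituting into q = 16: L^(2/3)·(8L)^(1/3) = 16.
Solving, L = 8 and K = 64.

L* = 8, K* = 64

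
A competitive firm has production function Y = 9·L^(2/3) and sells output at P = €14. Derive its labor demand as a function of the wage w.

MP_L = (2/3)·9·L^(-1/3) = 6·L^(-1/3).
Setting P·MP_L = w: 84·L^(-1/3) = w.
Solving for L: L^(-1/3) = w/84, so L = (84/w)^(3).

L(w) = 592704/w³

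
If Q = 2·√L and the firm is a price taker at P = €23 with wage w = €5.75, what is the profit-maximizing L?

MP_L = (1/2)·2·L^(-1/2) = L^(-1/2).
Profit maximization for a price taker requires P·MP_L = w: 23·L^(-1/2) = 5.75.
So L^(-1/2) = 0.25, which gives L = 16.

L* = 16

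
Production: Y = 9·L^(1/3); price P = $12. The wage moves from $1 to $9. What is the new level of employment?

From P·MP_L = w with MP_L = 3·L^(-2/3), the labor demand is L(w) = (36/w)^(3/2).
At w = 1: L = 216. At w = 9: L = 8.

L* = 8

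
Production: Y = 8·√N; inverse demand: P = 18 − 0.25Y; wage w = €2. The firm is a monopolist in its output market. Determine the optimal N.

Marginal revenue from the inverse demand is MR = 18 − 0.5Y.
The marginal product is MP_N = 4·N^(-1/2).
A monopolist hires until marginal revenue product equals the wage: MR·MP_N = w.
At N, Y = 8·√N. Substituting and solving: (18 − 4·√N)·4·N^(-1/2) = 2 gives N = 16.

N* = 16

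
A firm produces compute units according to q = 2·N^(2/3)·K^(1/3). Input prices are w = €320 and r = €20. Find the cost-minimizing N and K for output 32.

Cost minimization requires the marginal rate of technical substitution to equal the input-price ratio: MP_N/MP_K = w/r.
Here MP_N/MP_K = (2/3)·(K/N)/(1/3) = 2·(K/N). Setting this equal to 320/20 = 16 gives K = 8N.
Substituting into q = 32: 2·N^(2/3)·(8N)^(1/3) = 32.
Solving, N = 8 and K = 64.

N* = 8, K* = 64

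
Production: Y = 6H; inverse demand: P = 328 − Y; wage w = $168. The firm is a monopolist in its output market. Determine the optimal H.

Marginal revenue from the inverse demand is MR = 328 − 2Y.
The marginal product is MP_H = 6.
A monopolist hires until marginal revenue product equals the wage: MR·MP_H = w.
(328 − 12H)·6 = 168, so H = 25.

H* = 25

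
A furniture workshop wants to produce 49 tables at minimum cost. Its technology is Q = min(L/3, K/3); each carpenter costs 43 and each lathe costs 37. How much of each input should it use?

L* = 147, K* = 147

With a fixed-proportions technology, the cost-minimizing bundle uses no slack in either input: L/3 = K/3 = Q.
So L = 3·49 = 147 and K = 3·49 = 147.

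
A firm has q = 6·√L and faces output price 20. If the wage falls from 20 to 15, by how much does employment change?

From P·MP_L = w with MP_L = 3·L^(-1/2), the labor demand is L(w) = (60/w)^(2).
At w = 20: L = 9. At w = 15: L = 16.
ΔL = 16 − 9 = 7.

ΔL = 7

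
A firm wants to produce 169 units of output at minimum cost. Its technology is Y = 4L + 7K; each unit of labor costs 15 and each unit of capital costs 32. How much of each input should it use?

L* = 42.25, K* = 0

The inputs are perfect substitutes, so the firm uses whichever has the lower cost per unit of output.
Cost per unit of output via L is w/4 = 3.75; via K it is r/7 = 32/7. L is cheaper.
Producing Y = 169 with L alone: L = 42.25, K = 0.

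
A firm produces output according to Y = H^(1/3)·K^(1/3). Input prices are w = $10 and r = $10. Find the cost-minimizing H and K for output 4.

H* = 8, K* = 8

Cost minimization requires the marginal rate of technical substitution to equal the input-price ratio: MP_H/MP_K = w/r.
Here MP_H/MP_K = (1/3)·(K/H)/(1/3) = (K/H). Setting this equal to 10/10 = 1 gives K = H.
Substituting into Y = 4: H^(1/3)·(H)^(1/3) = 4.
Solving, H = 8 and K = 8.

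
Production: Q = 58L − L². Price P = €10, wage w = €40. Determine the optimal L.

L* = 27

The marginal product of L is MP_L = 58 − 2L.
A price-taking firm hires until the value of the marginal product equals the wage: P·MP_L = w, so 10·(58 − 2L) = 40.
Then 58 − 2L = 4, giving L = 27.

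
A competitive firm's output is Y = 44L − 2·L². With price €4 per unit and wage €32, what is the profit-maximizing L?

The marginal product of L is MP_L = 44 − 4L.
A price-taking firm hires until the value of the marginal product equals the wage: P·MP_L = w, so 4·(44 − 4L) = 32.
Then 44 − 4L = 8, giving L = 9.

L* = 9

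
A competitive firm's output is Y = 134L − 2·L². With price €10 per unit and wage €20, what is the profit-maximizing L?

L* = 33

The marginal product of L is MP_L = 134 − 4L.
A price-taking firm hires until the value of the marginal product equals the wage: P·MP_L = w, so 10·(134 − 4L) = 20.
Then 134 − 4L = 2, giving L = 33.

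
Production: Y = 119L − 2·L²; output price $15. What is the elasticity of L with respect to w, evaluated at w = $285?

From P·MP_L = w with MP_L = 119 − 4L, labor demand is L(w) = (119 − w/15)/4.
dL/dw = −1/(60) = -1/60.
At w = 285, L = 25, so ε = (dL/dw)·(w/L) = (-1/60)·(285/25) = -0.19.

ε = -0.19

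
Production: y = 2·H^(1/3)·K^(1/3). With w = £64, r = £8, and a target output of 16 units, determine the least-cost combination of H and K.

Cost minimization requires the marginal rate of technical substitution to equal the input-price ratio: MP_H/MP_K = w/r.
Here MP_H/MP_K = (1/3)·(K/H)/(1/3) = (K/H). Setting this equal to 64/8 = 8 gives K = 8H.
Substituting into y = 16: 2·H^(1/3)·(8H)^(1/3) = 16.
Solving, H = 8 and K = 64.

H* = 8, K* = 64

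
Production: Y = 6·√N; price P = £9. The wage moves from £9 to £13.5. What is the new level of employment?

N* = 4

From P·MP_N = w with MP_N = 3·N^(-1/2), the labor demand is N(w) = (27/w)^(2).
At w = 9: N = 9. At w = 13.5: N = 4.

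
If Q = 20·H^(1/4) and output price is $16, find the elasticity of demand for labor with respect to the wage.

MP_H = (1/4)·20·H^(-3/4), so P·MP_H = w gives 80·H^(-3/4) = w.
Solving, H(w) = (80/w)^(4/3). This is a constant-elasticity form: H ∝ w^(−4/3), so ε = −4/3.

ε = -4/3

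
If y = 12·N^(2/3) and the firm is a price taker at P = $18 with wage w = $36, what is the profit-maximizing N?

N* = 64

MP_N = (2/3)·12·N^(-1/3) = 8·N^(-1/3).
Profit maximization for a price taker requires P·MP_N = w: 18·8·N^(-1/3) = 36.
So N^(-1/3) = 0.25, which gives N = 64.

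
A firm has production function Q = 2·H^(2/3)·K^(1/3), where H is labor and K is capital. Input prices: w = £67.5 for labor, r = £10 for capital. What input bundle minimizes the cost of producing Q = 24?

H* = 8, K* = 27

Cost minimization requires the marginal rate of technical substitution to equal the input-price ratio: MP_H/MP_K = w/r.
Here MP_H/MP_K = (2/3)·(K/H)/(1/3) = 2·(K/H). Setting this equal to 67.5/10 = 6.75 gives K = 3.375H.
Substituting into Q = 24: 2·H^(2/3)·(3.375H)^(1/3) = 24.
Solving, H = 8 and K = 27.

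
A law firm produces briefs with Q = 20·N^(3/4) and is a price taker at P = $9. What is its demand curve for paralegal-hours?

N(w) = (135/w)^(4)

MP_N = (3/4)·20·N^(-1/4) = 15·N^(-1/4).
Setting P·MP_N = w: 135·N^(-1/4) = w.
Solving for N: N^(-1/4) = w/135, so N = (135/w)^(4).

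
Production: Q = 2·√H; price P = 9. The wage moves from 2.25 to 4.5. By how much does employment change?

From P·MP_H = w with MP_H = H^(-1/2), the labor demand is H(w) = (9/w)^(2).
At w = 2.25: H = 16. At w = 4.5: H = 4.
ΔH = 4 − 16 = -12.

ΔH = -12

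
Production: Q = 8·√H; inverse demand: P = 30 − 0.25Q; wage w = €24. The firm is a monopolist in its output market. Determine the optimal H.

Marginal revenue from the inverse demand is MR = 30 − 0.5Q.
The marginal product is MP_H = 4·H^(-1/2).
A monopolist hires until marginal revenue product equals the wage: MR·MP_H = w.
At H, Q = 8·√H. Substituting and solving: (30 − 4·√H)·4·H^(-1/2) = 24 gives H = 9.

H* = 9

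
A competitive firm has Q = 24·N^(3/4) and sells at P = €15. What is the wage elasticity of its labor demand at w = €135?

MP_N = (3/4)·24·N^(-1/4), so P·MP_N = w gives 270·N^(-1/4) = w.
Solving, N(w) = (270/w)^(4). This is a constant-elasticity form: N ∝ w^(−4), so ε = −4.

ε = -4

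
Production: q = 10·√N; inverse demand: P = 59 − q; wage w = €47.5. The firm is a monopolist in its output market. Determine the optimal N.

Marginal revenue from the inverse demand is MR = 59 − 2q.
The marginal product is MP_N = 5·N^(-1/2).
A monopolist hires until marginal revenue product equals the wage: MR·MP_N = w.
At N, q = 10·√N. Substituting and solving: (59 − 20·√N)·5·N^(-1/2) = 47.5 gives N = 4.

N* = 4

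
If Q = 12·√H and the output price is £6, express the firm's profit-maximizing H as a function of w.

H(w) = 1296/w²

MP_H = (1/2)·12·H^(-1/2) = 6·H^(-1/2).
Setting P·MP_H = w: 36·H^(-1/2) = w.
Solving for H: H^(-1/2) = w/36, so H = (36/w)^(2).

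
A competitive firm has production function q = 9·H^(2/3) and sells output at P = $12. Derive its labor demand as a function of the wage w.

MP_H = (2/3)·9·H^(-1/3) = 6·H^(-1/3).
Setting P·MP_H = w: 72·H^(-1/3) = w.
Solving for H: H^(-1/3) = w/72, so H = (72/w)^(3).

H(w) = 373248/w³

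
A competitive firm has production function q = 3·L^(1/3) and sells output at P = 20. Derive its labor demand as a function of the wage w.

L(w) = (20/w)^(3/2)

MP_L = (1/3)·3·L^(-2/3) = L^(-2/3).
Setting P·MP_L = w: 20·L^(-2/3) = w.
Solving for L: L^(-2/3) = w/20, so L = (20/w)^(3/2).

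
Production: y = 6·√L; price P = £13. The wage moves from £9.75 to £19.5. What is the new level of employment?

L* = 4

From P·MP_L = w with MP_L = 3·L^(-1/2), the labor demand is L(w) = (39/w)^(2).
At w = 9.75: L = 16. At w = 19.5: L = 4.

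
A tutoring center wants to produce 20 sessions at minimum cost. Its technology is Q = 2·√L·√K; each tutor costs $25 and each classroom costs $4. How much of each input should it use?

L* = 4, K* = 25

Cost minimization requires the marginal rate of technical substitution to equal the input-price ratio: MP_L/MP_K = w/r.
Here MP_L/MP_K = (1/2)·(K/L)/(1/2) = (K/L). Setting this equal to 25/4 = 6.25 gives K = 6.25L.
Substituting into Q = 20: 2·L^(1/2)·(6.25L)^(1/2) = 20.
Solving, L = 4 and K = 25.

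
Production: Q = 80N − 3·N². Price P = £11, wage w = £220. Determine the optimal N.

N* = 10

The marginal product of N is MP_N = 80 − 6N.
A price-taking firm hires until the value of the marginal product equals the wage: P·MP_N = w, so 11·(80 − 6N) = 220.
Then 80 − 6N = 20, giving N = 10.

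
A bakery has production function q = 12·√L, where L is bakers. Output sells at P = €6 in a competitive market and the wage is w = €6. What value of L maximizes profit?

L* = 36

MP_L = (1/2)·12·L^(-1/2) = 6·L^(-1/2).
Profit maximization for a price taker requires P·MP_L = w: 6·6·L^(-1/2) = 6.
So L^(-1/2) = 1/6, which gives L = 36.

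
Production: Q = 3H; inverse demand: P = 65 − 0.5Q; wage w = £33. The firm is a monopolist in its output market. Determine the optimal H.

Marginal revenue from the inverse demand is MR = 65 − Q.
The marginal product is MP_H = 3.
A monopolist hires until marginal revenue product equals the wage: MR·MP_H = w.
(65 − 3H)·3 = 33, so H = 18.

H* = 18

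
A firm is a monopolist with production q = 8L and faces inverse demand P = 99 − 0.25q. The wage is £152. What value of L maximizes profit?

Marginal revenue from the inverse demand is MR = 99 − 0.5q.
The marginal product is MP_L = 8.
A monopolist hires until marginal revenue product equals the wage: MR·MP_L = w.
(99 − 4L)·8 = 152, so L = 20.

L* = 20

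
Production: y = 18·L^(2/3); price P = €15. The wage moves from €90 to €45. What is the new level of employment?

L* = 64

From P·MP_L = w with MP_L = 12·L^(-1/3), the labor demand is L(w) = (180/w)^(3).
At w = 90: L = 8. At w = 45: L = 64.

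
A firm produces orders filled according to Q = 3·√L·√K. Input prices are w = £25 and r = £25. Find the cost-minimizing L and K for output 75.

Cost minimization requires the marginal rate of technical substitution to equal the input-price ratio: MP_L/MP_K = w/r.
Here MP_L/MP_K = (1/2)·(K/L)/(1/2) = (K/L). Setting this equal to 25/25 = 1 gives K = L.
Substituting into Q = 75: 3·L^(1/2)·(L)^(1/2) = 75.
Solving, L = 25 and K = 25.

L* = 25, K* = 25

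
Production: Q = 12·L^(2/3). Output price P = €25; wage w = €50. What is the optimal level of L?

MP_L = (2/3)·12·L^(-1/3) = 8·L^(-1/3).
Profit maximization for a price taker requires P·MP_L = w: 25·8·L^(-1/3) = 50.
So L^(-1/3) = 0.25, which gives L = 64.

L* = 64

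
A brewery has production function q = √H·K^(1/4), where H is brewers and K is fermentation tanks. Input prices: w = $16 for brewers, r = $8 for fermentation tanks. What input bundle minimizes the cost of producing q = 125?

H* = 625, K* = 625

Cost minimization requires the marginal rate of technical substitution to equal the input-price ratio: MP_H/MP_K = w/r.
Here MP_H/MP_K = (1/2)·(K/H)/(1/4) = 2·(K/H). Setting this equal to 16/8 = 2 gives K = H.
Substituting into q = 125: H^(1/2)·(H)^(1/4) = 125.
Solving, H = 625 and K = 625.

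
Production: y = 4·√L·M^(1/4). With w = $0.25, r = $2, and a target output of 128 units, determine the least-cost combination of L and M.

L* = 256, M* = 16

Cost minimization requires the marginal rate of technical substitution to equal the input-price ratio: MP_L/MP_M = w/r.
Here MP_L/MP_M = (1/2)·(M/L)/(1/4) = 2·(M/L). Setting this equal to 0.25/2 = 0.125 gives M = 0.0625L.
Substituting into y = 128: 4·L^(1/2)·(0.0625L)^(1/4) = 128.
Solving, L = 256 and M = 16.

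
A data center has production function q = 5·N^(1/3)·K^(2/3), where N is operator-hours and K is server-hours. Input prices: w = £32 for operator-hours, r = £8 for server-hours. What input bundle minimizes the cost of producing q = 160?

N* = 8, K* = 64

Cost minimization requires the marginal rate of technical substitution to equal the input-price ratio: MP_N/MP_K = w/r.
Here MP_N/MP_K = (1/3)·(K/N)/(2/3) = 0.5·(K/N). Setting this equal to 32/8 = 4 gives K = 8N.
Substituting into q = 160: 5·N^(1/3)·(8N)^(2/3) = 160.
Solving, N = 8 and K = 64.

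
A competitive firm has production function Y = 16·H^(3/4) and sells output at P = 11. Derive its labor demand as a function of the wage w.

H(w) = (132/w)^(4)

MP_H = (3/4)·16·H^(-1/4) = 12·H^(-1/4).
Setting P·MP_H = w: 132·H^(-1/4) = w.
Solving for H: H^(-1/4) = w/132, so H = (132/w)^(4).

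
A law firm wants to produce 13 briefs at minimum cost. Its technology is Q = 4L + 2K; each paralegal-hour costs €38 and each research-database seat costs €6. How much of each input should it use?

L* = 0, K* = 6.5

The inputs are perfect substitutes, so the firm uses whichever has the lower cost per unit of output.
Cost per unit of output via L is w/4 = 9.5; via K it is r/2 = 3. K is cheaper.
Producing Q = 13 with K alone: L = 0, K = 6.5.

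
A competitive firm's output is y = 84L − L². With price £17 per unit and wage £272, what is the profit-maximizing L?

The marginal product of L is MP_L = 84 − 2L.
A price-taking firm hires until the value of the marginal product equals the wage: P·MP_L = w, so 17·(84 − 2L) = 272.
Then 84 − 2L = 16, giving L = 34.

L* = 34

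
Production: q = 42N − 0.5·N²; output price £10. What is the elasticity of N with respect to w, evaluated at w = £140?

ε = -0.5

From P·MP_N = w with MP_N = 42 − N, labor demand is N(w) = 42 − w/10.
dN/dw = −1/(10) = -0.1.
At w = 140, N = 28, so ε = (dN/dw)·(w/N) = (-0.1)·(140/28) = -0.5.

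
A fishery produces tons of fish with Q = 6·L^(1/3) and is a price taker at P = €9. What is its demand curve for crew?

MP_L = (1/3)·6·L^(-2/3) = 2·L^(-2/3).
Setting P·MP_L = w: 18·L^(-2/3) = w.
Solving for L: L^(-2/3) = w/18, so L = (18/w)^(3/2).

L(w) = (18/w)^(3/2)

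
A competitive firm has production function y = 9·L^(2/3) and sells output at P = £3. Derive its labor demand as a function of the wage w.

MP_L = (2/3)·9·L^(-1/3) = 6·L^(-1/3).
Setting P·MP_L = w: 18·L^(-1/3) = w.
Solving for L: L^(-1/3) = w/18, so L = (18/w)^(3).

L(w) = 5832/w³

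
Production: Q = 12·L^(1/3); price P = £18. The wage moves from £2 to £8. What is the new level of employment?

From P·MP_L = w with MP_L = 4·L^(-2/3), the labor demand is L(w) = (72/w)^(3/2).
At w = 2: L = 216. At w = 8: L = 27.

L* = 27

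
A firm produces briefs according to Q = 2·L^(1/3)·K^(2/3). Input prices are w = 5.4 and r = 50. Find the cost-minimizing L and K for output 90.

L* = 125, K* = 27

Cost minimization requires the marginal rate of technical substitution to equal the input-price ratio: MP_L/MP_K = w/r.
Here MP_L/MP_K = (1/3)·(K/L)/(2/3) = 0.5·(K/L). Setting this equal to 5.4/50 = 0.108 gives K = 0.216L.
Substituting into Q = 90: 2·L^(1/3)·(0.216L)^(2/3) = 90.
Solving, L = 125 and K = 27.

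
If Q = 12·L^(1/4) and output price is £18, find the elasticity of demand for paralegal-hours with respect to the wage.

MP_L = (1/4)·12·L^(-3/4), so P·MP_L = w gives 54·L^(-3/4) = w.
Solving, L(w) = (54/w)^(4/3). This is a constant-elasticity form: L ∝ w^(−4/3), so ε = −4/3.

ε = -4/3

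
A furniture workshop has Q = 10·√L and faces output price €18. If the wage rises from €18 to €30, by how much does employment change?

ΔL = -16

From P·MP_L = w with MP_L = 5·L^(-1/2), the labor demand is L(w) = (90/w)^(2).
At w = 18: L = 25. At w = 30: L = 9.
ΔL = 9 − 25 = -16.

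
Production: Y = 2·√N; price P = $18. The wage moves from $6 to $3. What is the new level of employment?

From P·MP_N = w with MP_N = N^(-1/2), the labor demand is N(w) = (18/w)^(2).
At w = 6: N = 9. At w = 3: N = 36.

N* = 36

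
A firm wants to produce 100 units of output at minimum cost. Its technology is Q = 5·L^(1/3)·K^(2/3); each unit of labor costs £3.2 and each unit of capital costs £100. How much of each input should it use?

L* = 125, K* = 8

Cost minimization requires the marginal rate of technical substitution to equal the input-price ratio: MP_L/MP_K = w/r.
Here MP_L/MP_K = (1/3)·(K/L)/(2/3) = 0.5·(K/L). Setting this equal to 3.2/100 = 0.032 gives K = 0.064L.
Substituting into Q = 100: 5·L^(1/3)·(0.064L)^(2/3) = 100.
Solving, L = 125 and K = 8.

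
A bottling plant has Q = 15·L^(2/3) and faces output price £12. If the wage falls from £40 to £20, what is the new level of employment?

L* = 216

From P·MP_L = w with MP_L = 10·L^(-1/3), the labor demand is L(w) = (120/w)^(3).
At w = 40: L = 27. At w = 20: L = 216.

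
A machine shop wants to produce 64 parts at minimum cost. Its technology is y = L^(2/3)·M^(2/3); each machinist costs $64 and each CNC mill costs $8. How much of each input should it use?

Cost minimization requires the marginal rate of technical substitution to equal the input-price ratio: MP_L/MP_M = w/r.
Here MP_L/MP_M = (2/3)·(M/L)/(2/3) = (M/L). Setting this equal to 64/8 = 8 gives M = 8L.
Substituting into y = 64: L^(2/3)·(8L)^(2/3) = 64.
Solving, L = 8 and M = 64.

L* = 8, M* = 64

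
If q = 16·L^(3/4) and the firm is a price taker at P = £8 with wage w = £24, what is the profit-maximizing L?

L* = 256

MP_L = (3/4)·16·L^(-1/4) = 12·L^(-1/4).
Profit maximization for a price taker requires P·MP_L = w: 8·12·L^(-1/4) = 24.
So L^(-1/4) = 0.25, which gives L = 256.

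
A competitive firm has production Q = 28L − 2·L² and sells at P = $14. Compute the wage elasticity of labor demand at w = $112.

ε = -0.4

From P·MP_L = w with MP_L = 28 − 4L, labor demand is L(w) = (28 − w/14)/4.
dL/dw = −1/(56) = -1/56.
At w = 112, L = 5, so ε = (dL/dw)·(w/L) = (-1/56)·(112/5) = -0.4.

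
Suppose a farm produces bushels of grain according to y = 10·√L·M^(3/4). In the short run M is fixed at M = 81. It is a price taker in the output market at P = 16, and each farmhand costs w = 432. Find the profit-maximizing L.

L* = 25

With M = 81, MP_L = (1/2)·10·L^(-1/2)·81^(3/4) = 135·L^(-1/2).
Profit maximization for a price taker requires P·MP_L = w: 16·135·L^(-1/2) = 432.
So L^(-1/2) = 0.2, which gives L = 25.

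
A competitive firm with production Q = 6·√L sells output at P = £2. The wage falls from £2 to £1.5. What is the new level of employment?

From P·MP_L = w with MP_L = 3·L^(-1/2), the labor demand is L(w) = (6/w)^(2).
At w = 2: L = 9. At w = 1.5: L = 16.

L* = 16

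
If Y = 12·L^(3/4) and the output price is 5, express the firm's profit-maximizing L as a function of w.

MP_L = (3/4)·12·L^(-1/4) = 9·L^(-1/4).
Setting P·MP_L = w: 45·L^(-1/4) = w.
Solving for L: L^(-1/4) = w/45, so L = (45/w)^(4).

L(w) = 4100625/w^(4)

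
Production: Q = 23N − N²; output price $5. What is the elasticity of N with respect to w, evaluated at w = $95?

From P·MP_N = w with MP_N = 23 − 2N, labor demand is N(w) = (23 − w/5)/2.
dN/dw = −1/(10) = -0.1.
At w = 95, N = 2, so ε = (dN/dw)·(w/N) = (-0.1)·(95/2) = -4.75.

ε = -4.75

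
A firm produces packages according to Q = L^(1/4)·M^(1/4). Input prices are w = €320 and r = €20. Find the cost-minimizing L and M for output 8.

L* = 16, M* = 256

Cost minimization requires the marginal rate of technical substitution to equal the input-price ratio: MP_L/MP_M = w/r.
Here MP_L/MP_M = (1/4)·(M/L)/(1/4) = (M/L). Setting this equal to 320/20 = 16 gives M = 16L.
Substituting into Q = 8: L^(1/4)·(16L)^(1/4) = 8.
Solving, L = 16 and M = 256.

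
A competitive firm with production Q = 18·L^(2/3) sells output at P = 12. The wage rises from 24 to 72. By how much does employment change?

ΔL = -208

From P·MP_L = w with MP_L = 12·L^(-1/3), the labor demand is L(w) = (144/w)^(3).
At w = 24: L = 216. At w = 72: L = 8.
ΔL = 8 − 216 = -208.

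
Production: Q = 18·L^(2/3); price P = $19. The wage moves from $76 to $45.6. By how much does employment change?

From P·MP_L = w with MP_L = 12·L^(-1/3), the labor demand is L(w) = (228/w)^(3).
At w = 76: L = 27. At w = 45.6: L = 125.
ΔL = 125 − 27 = 98.

ΔL = 98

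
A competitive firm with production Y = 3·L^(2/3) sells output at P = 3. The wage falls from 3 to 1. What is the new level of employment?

From P·MP_L = w with MP_L = 2·L^(-1/3), the labor demand is L(w) = (6/w)^(3).
At w = 3: L = 8. At w = 1: L = 216.

L* = 216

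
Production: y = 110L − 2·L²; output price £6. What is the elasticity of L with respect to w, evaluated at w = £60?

From P·MP_L = w with MP_L = 110 − 4L, labor demand is L(w) = (110 − w/6)/4.
dL/dw = −1/(24) = -1/24.
At w = 60, L = 25, so ε = (dL/dw)·(w/L) = (-1/24)·(60/25) = -0.1.

ε = -0.1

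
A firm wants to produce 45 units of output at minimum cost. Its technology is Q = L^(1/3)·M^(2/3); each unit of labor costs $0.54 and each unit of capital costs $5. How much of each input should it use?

L* = 125, M* = 27

Cost minimization requires the marginal rate of technical substitution to equal the input-price ratio: MP_L/MP_M = w/r.
Here MP_L/MP_M = (1/3)·(M/L)/(2/3) = 0.5·(M/L). Setting this equal to 0.54/5 = 0.108 gives M = 0.216L.
Substituting into Q = 45: L^(1/3)·(0.216L)^(2/3) = 45.
Solving, L = 125 and M = 27.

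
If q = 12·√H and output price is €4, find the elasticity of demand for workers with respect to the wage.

ε = -2

MP_H = (1/2)·12·H^(-1/2), so P·MP_H = w gives 24·H^(-1/2) = w.
Solving, H(w) = (24/w)^(2). This is a constant-elasticity form: H ∝ w^(−2), so ε = −2.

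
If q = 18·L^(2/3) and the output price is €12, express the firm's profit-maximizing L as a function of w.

L(w) = 2985984/w³

MP_L = (2/3)·18·L^(-1/3) = 12·L^(-1/3).
Setting P·MP_L = w: 144·L^(-1/3) = w.
Solving for L: L^(-1/3) = w/144, so L = (144/w)^(3).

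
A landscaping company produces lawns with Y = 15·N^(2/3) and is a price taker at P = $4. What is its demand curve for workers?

N(w) = 64000/w³

MP_N = (2/3)·15·N^(-1/3) = 10·N^(-1/3).
Setting P·MP_N = w: 40·N^(-1/3) = w.
Solving for N: N^(-1/3) = w/40, so N = (40/w)^(3).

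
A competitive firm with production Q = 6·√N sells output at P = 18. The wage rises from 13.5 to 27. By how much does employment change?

From P·MP_N = w with MP_N = 3·N^(-1/2), the labor demand is N(w) = (54/w)^(2).
At w = 13.5: N = 16. At w = 27: N = 4.
ΔN = 4 − 16 = -12.

ΔN = -12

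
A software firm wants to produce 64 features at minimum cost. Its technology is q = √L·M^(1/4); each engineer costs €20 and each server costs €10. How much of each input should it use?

Cost minimization requires the marginal rate of technical substitution to equal the input-price ratio: MP_L/MP_M = w/r.
Here MP_L/MP_M = (1/2)·(M/L)/(1/4) = 2·(M/L). Setting this equal to 20/10 = 2 gives M = L.
Substituting into q = 64: L^(1/2)·(L)^(1/4) = 64.
Solving, L = 256 and M = 256.

L* = 256, M* = 256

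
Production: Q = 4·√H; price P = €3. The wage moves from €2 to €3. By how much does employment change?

ΔH = -5

From P·MP_H = w with MP_H = 2·H^(-1/2), the labor demand is H(w) = (6/w)^(2).
At w = 2: H = 9. At w = 3: H = 4.
ΔH = 4 − 9 = -5.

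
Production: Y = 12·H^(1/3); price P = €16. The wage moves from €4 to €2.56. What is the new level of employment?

H* = 125

From P·MP_H = w with MP_H = 4·H^(-2/3), the labor demand is H(w) = (64/w)^(3/2).
At w = 4: H = 64. At w = 2.56: H = 125.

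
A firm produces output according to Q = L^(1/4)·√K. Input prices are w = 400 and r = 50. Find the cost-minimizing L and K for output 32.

L* = 16, K* = 256

Cost minimization requires the marginal rate of technical substitution to equal the input-price ratio: MP_L/MP_K = w/r.
Here MP_L/MP_K = (1/4)·(K/L)/(1/2) = 0.5·(K/L). Setting this equal to 400/50 = 8 gives K = 16L.
Substituting into Q = 32: L^(1/4)·(16L)^(1/2) = 32.
Solving, L = 16 and K = 256.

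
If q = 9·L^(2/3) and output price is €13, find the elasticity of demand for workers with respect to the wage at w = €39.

MP_L = (2/3)·9·L^(-1/3), so P·MP_L = w gives 78·L^(-1/3) = w.
Solving, L(w) = (78/w)^(3). This is a constant-elasticity form: L ∝ w^(−3), so ε = −3.

ε = -3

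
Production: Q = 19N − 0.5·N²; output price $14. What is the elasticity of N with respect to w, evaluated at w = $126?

ε = -0.9

From P·MP_N = w with MP_N = 19 − N, labor demand is N(w) = 19 − w/14.
dN/dw = −1/(14) = -1/14.
At w = 126, N = 10, so ε = (dN/dw)·(w/N) = (-1/14)·(126/10) = -0.9.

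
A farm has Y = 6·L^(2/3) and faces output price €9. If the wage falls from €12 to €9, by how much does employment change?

From P·MP_L = w with MP_L = 4·L^(-1/3), the labor demand is L(w) = (36/w)^(3).
At w = 12: L = 27. At w = 9: L = 64.
ΔL = 64 − 27 = 37.

ΔL = 37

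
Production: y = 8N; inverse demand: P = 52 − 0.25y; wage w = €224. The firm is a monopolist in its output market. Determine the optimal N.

N* = 6

Marginal revenue from the inverse demand is MR = 52 − 0.5y.
The marginal product is MP_N = 8.
A monopolist hires until marginal revenue product equals the wage: MR·MP_N = w.
(52 − 4N)·8 = 224, so N = 6.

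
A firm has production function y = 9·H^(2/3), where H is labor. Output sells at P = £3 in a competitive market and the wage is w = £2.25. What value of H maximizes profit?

H* = 512

MP_H = (2/3)·9·H^(-1/3) = 6·H^(-1/3).
Profit maximization for a price taker requires P·MP_H = w: 3·6·H^(-1/3) = 2.25.
So H^(-1/3) = 0.125, which gives H = 512.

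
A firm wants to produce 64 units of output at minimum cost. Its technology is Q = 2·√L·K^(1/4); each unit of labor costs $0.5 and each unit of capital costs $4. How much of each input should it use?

L* = 256, K* = 16

Cost minimization requires the marginal rate of technical substitution to equal the input-price ratio: MP_L/MP_K = w/r.
Here MP_L/MP_K = (1/2)·(K/L)/(1/4) = 2·(K/L). Setting this equal to 0.5/4 = 0.125 gives K = 0.0625L.
Substituting into Q = 64: 2·L^(1/2)·(0.0625L)^(1/4) = 64.
Solving, L = 256 and K = 16.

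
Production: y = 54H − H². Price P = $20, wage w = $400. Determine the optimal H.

H* = 17

The marginal product of H is MP_H = 54 − 2H.
A price-taking firm hires until the value of the marginal product equals the wage: P·MP_H = w, so 20·(54 − 2H) = 400.
Then 54 − 2H = 20, giving H = 17.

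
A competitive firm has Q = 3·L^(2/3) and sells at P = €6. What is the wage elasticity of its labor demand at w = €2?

MP_L = (2/3)·3·L^(-1/3), so P·MP_L = w gives 12·L^(-1/3) = w.
Solving, L(w) = (12/w)^(3). This is a constant-elasticity form: L ∝ w^(−3), so ε = −3.

ε = -3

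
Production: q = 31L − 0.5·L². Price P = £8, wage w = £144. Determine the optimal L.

L* = 13

The marginal product of L is MP_L = 31 − L.
A price-taking firm hires until the value of the marginal product equals the wage: P·MP_L = w, so 8·(31 − L) = 144.
Then 31 − L = 18, giving L = 13.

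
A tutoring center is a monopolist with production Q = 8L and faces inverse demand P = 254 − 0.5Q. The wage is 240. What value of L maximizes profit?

Marginal revenue from the inverse demand is MR = 254 − Q.
The marginal product is MP_L = 8.
A monopolist hires until marginal revenue product equals the wage: MR·MP_L = w.
(254 − 8L)·8 = 240, so L = 28.

L* = 28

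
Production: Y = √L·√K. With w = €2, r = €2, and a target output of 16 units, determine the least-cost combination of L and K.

L* = 16, K* = 16

Cost minimization requires the marginal rate of technical substitution to equal the input-price ratio: MP_L/MP_K = w/r.
Here MP_L/MP_K = (1/2)·(K/L)/(1/2) = (K/L). Setting this equal to 2/2 = 1 gives K = L.
Substituting into Y = 16: L^(1/2)·(L)^(1/2) = 16.
Solving, L = 16 and K = 16.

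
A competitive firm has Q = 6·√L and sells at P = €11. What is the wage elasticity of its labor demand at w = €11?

MP_L = (1/2)·6·L^(-1/2), so P·MP_L = w gives 33·L^(-1/2) = w.
Solving, L(w) = (33/w)^(2). This is a constant-elasticity form: L ∝ w^(−2), so ε = −2.

ε = -2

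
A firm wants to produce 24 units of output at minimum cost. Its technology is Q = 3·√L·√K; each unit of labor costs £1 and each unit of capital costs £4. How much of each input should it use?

Cost minimization requires the marginal rate of technical substitution to equal the input-price ratio: MP_L/MP_K = w/r.
Here MP_L/MP_K = (1/2)·(K/L)/(1/2) = (K/L). Setting this equal to 1/4 = 0.25 gives K = 0.25L.
Substituting into Q = 24: 3·L^(1/2)·(0.25L)^(1/2) = 24.
Solving, L = 16 and K = 4.

L* = 16, K* = 4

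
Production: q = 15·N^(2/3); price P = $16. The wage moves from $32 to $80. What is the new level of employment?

From P·MP_N = w with MP_N = 10·N^(-1/3), the labor demand is N(w) = (160/w)^(3).
At w = 32: N = 125. At w = 80: N = 8.

N* = 8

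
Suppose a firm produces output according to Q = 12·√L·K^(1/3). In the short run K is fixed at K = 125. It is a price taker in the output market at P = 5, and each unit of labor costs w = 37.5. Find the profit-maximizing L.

L* = 16

With K = 125, MP_L = (1/2)·12·L^(-1/2)·125^(1/3) = 30·L^(-1/2).
Profit maximization for a price taker requires P·MP_L = w: 5·30·L^(-1/2) = 37.5.
So L^(-1/2) = 0.25, which gives L = 16.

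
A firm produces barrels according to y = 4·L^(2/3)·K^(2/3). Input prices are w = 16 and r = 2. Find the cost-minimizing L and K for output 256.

L* = 8, K* = 64

Cost minimization requires the marginal rate of technical substitution to equal the input-price ratio: MP_L/MP_K = w/r.
Here MP_L/MP_K = (2/3)·(K/L)/(2/3) = (K/L). Setting this equal to 16/2 = 8 gives K = 8L.
Substituting into y = 256: 4·L^(2/3)·(8L)^(2/3) = 256.
Solving, L = 8 and K = 64.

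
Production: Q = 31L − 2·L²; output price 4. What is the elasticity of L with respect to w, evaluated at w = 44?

From P·MP_L = w with MP_L = 31 − 4L, labor demand is L(w) = (31 − w/4)/4.
dL/dw = −1/(16) = -0.0625.
At w = 44, L = 5, so ε = (dL/dw)·(w/L) = (-0.0625)·(44/5) = -0.55.

ε = -0.55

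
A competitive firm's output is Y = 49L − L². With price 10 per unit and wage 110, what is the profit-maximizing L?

The marginal product of L is MP_L = 49 − 2L.
A price-taking firm hires until the value of the marginal product equals the wage: P·MP_L = w, so 10·(49 − 2L) = 110.
Then 49 − 2L = 11, giving L = 19.

L* = 19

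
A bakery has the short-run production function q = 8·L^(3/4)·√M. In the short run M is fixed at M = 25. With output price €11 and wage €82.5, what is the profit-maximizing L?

L* = 256

With M = 25, MP_L = (3/4)·8·L^(-1/4)·25^(1/2) = 30·L^(-1/4).
Profit maximization for a price taker requires P·MP_L = w: 11·30·L^(-1/4) = 82.5.
So L^(-1/4) = 0.25, which gives L = 256.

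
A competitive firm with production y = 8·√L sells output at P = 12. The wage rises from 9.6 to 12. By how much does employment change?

From P·MP_L = w with MP_L = 4·L^(-1/2), the labor demand is L(w) = (48/w)^(2).
At w = 9.6: L = 25. At w = 12: L = 16.
ΔL = 16 − 25 = -9.

ΔL = -9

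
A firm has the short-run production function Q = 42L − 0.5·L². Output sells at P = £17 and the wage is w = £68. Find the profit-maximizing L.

The marginal product of L is MP_L = 42 − L.
A price-taking firm hires until the value of the marginal product equals the wage: P·MP_L = w, so 17·(42 − L) = 68.
Then 42 − L = 4, giving L = 38.

L* = 38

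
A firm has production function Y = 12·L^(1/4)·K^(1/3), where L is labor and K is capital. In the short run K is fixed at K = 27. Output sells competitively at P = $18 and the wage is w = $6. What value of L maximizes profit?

With K = 27, MP_L = (1/4)·12·L^(-3/4)·27^(1/3) = 9·L^(-3/4).
Profit maximization for a price taker requires P·MP_L = w: 18·9·L^(-3/4) = 6.
So L^(-3/4) = 1/27, which gives L = 81.

L* = 81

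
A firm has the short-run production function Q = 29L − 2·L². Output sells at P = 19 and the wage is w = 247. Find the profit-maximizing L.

The marginal product of L is MP_L = 29 − 4L.
A price-taking firm hires until the value of the marginal product equals the wage: P·MP_L = w, so 19·(29 − 4L) = 247.
Then 29 − 4L = 13, giving L = 4.

L* = 4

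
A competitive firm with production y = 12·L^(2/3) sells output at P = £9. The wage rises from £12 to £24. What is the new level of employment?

L* = 27

From P·MP_L = w with MP_L = 8·L^(-1/3), the labor demand is L(w) = (72/w)^(3).
At w = 12: L = 216. At w = 24: L = 27.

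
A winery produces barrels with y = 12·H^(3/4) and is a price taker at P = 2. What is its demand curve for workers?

H(w) = 104976/w^(4)

MP_H = (3/4)·12·H^(-1/4) = 9·H^(-1/4).
Setting P·MP_H = w: 18·H^(-1/4) = w.
Solving for H: H^(-1/4) = w/18, so H = (18/w)^(4).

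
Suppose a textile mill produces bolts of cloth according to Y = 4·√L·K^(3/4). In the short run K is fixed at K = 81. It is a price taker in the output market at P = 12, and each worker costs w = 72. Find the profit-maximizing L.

With K = 81, MP_L = (1/2)·4·L^(-1/2)·81^(3/4) = 54·L^(-1/2).
Profit maximization for a price taker requires P·MP_L = w: 12·54·L^(-1/2) = 72.
So L^(-1/2) = 1/9, which gives L = 81.

L* = 81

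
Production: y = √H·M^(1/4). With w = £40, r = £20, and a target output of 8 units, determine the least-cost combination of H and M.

H* = 16, M* = 16

Cost minimization requires the marginal rate of technical substitution to equal the input-price ratio: MP_H/MP_M = w/r.
Here MP_H/MP_M = (1/2)·(M/H)/(1/4) = 2·(M/H). Setting this equal to 40/20 = 2 gives M = H.
Substituting into y = 8: H^(1/2)·(H)^(1/4) = 8.
Solving, H = 16 and M = 16.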